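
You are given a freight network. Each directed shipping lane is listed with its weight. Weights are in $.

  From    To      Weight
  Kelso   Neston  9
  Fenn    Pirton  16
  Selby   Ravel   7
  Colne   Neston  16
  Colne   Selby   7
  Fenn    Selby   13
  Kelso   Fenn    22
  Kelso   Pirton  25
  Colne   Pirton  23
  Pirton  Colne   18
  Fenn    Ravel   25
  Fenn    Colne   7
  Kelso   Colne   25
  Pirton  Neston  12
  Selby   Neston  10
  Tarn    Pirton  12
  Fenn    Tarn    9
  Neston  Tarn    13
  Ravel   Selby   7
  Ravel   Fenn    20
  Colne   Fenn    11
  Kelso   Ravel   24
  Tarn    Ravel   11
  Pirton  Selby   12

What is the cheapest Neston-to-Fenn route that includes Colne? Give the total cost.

Shortest Neston→Colne: Neston → Tarn → Pirton → Colne = 43
Best Colne to Fenn: Colne → Fenn costing 11
Total via Colne: 43 + 11 = $54.

$54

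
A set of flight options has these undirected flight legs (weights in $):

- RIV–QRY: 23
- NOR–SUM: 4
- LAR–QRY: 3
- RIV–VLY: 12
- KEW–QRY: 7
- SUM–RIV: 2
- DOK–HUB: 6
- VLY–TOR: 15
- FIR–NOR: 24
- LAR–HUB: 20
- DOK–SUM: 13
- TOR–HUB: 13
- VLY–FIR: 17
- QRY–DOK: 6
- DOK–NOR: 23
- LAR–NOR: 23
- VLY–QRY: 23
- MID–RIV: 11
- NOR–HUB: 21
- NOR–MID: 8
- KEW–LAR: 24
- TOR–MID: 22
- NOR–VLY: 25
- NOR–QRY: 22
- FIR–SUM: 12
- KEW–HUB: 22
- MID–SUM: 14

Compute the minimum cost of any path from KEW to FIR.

$38

Running Dijkstra from KEW:
KEW: 0
QRY: 7  (via KEW)
LAR: 10  (via QRY)
DOK: 13  (via QRY)
HUB: 19  (via DOK)
SUM: 26  (via DOK)
RIV: 28  (via SUM)
NOR: 29  (via QRY)
VLY: 30  (via QRY)
TOR: 32  (via HUB)
MID: 37  (via NOR)
FIR: 38  (via SUM)
Shortest route: KEW–QRY–DOK–SUM–FIR = $38.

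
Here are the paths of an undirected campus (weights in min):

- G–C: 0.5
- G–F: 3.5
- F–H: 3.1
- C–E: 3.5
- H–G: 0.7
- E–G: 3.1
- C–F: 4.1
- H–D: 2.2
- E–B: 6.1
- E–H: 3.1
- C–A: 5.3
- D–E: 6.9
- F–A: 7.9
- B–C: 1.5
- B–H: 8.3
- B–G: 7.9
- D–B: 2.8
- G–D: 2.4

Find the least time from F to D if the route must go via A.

16.1 min

Shortest F→A: F → A = 7.9
Best A to D: A → C → G → D costing 8.2
Total via A: 7.9 + 8.2 = 16.1 min.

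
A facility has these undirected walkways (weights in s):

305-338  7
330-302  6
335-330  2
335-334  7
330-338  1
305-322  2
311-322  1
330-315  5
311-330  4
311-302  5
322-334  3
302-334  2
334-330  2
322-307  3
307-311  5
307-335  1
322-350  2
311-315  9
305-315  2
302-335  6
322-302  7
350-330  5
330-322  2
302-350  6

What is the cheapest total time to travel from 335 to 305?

6 s

Enumerating some paths:
335–330–311–322–305: 2+4+1+2 = 9
335–307–311–322–305: 1+5+1+2 = 9
335–307–322–305: 1+3+2 = 6
The minimum is 6 s via 335–307–322–305.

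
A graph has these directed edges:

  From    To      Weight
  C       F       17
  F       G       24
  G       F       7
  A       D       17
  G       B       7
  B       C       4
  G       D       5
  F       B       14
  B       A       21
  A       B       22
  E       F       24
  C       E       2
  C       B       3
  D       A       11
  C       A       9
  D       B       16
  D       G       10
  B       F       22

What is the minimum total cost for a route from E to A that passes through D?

Shortest E→D: E → F → G → D = 53
Best D to A: D → A costing 11
Total via D: 53 + 11 = 64.

64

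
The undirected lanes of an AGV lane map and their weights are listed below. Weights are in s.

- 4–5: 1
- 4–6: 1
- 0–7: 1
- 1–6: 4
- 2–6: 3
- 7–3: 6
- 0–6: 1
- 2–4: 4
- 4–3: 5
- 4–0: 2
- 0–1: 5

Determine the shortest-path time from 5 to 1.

6 s

Running Dijkstra from 5:
5: 0
4: 1  (via 5)
6: 2  (via 4)
0: 3  (via 4)
7: 4  (via 0)
2: 5  (via 4)
1: 6  (via 6)
Shortest route: 5–4–6–1 = 6 s.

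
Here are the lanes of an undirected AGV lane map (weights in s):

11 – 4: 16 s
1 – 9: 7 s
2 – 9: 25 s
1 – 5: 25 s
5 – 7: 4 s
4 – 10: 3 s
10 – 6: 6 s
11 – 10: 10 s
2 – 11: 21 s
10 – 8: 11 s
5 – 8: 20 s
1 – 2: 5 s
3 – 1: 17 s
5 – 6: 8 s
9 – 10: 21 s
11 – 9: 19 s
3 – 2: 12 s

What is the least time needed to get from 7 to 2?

34 s

Running Dijkstra from 7:
7: 0
5: 4  (via 7)
6: 12  (via 5)
10: 18  (via 6)
4: 21  (via 10)
8: 24  (via 5)
11: 28  (via 10)
1: 29  (via 5)
2: 34  (via 1)
Shortest route: 7–5–1–2 = 34 s.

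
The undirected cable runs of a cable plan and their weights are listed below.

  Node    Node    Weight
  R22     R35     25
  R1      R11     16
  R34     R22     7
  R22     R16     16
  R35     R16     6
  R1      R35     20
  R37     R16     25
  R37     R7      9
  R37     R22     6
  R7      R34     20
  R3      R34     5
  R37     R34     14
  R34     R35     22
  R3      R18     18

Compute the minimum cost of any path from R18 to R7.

Running Dijkstra from R18:
R18: 0
R3: 18  (via R18)
R34: 23  (via R3)
R22: 30  (via R34)
R37: 36  (via R22)
R7: 43  (via R34)
Shortest route: R18 → R3 → R34 → R7 = 43.

43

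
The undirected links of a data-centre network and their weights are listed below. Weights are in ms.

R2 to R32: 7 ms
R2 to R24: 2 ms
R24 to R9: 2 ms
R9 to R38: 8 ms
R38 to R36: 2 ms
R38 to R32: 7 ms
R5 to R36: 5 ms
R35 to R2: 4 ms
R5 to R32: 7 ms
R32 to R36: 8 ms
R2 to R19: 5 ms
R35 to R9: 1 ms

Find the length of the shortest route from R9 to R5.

15 ms

Shortest distances from R9:
R9: 0
R35: 1  (via R9)
R24: 2  (via R9)
R2: 4  (via R24)
R38: 8  (via R9)
R19: 9  (via R2)
R36: 10  (via R38)
R32: 11  (via R2)
R5: 15  (via R36)
Shortest route: R9 → R38 → R36 → R5 = 15 ms.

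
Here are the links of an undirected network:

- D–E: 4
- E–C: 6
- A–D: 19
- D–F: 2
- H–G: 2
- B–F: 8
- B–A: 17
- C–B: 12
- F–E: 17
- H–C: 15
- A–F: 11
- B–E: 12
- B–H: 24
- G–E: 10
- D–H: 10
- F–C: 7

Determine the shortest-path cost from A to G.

25

Shortest distances from A:
A: 0
F: 11  (via A)
D: 13  (via F)
B: 17  (via A)
E: 17  (via D)
C: 18  (via F)
H: 23  (via D)
G: 25  (via H)
Shortest route: A–F–D–H–G = 25.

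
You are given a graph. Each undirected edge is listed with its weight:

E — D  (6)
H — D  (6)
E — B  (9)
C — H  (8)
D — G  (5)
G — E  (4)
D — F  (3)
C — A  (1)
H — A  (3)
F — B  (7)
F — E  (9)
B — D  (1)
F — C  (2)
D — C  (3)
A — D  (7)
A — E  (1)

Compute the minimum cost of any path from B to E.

6

Settle nodes by increasing distance from B:
B: 0
D: 1  (via B)
C: 4  (via D)
F: 4  (via D)
A: 5  (via C)
E: 6  (via A)
Shortest route: B → D → C → A → E = 6.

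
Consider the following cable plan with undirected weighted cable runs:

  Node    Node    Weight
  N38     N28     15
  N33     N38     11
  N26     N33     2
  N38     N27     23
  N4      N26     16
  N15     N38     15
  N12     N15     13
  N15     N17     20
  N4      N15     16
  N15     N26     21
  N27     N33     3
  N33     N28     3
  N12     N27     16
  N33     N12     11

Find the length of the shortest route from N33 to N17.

43

Compare a few routes:
N33–N26–N15–N17: 2+21+20 = 43
N33–N12–N15–N17: 11+13+20 = 44
Cheapest is N33–N26–N15–N17 at 43.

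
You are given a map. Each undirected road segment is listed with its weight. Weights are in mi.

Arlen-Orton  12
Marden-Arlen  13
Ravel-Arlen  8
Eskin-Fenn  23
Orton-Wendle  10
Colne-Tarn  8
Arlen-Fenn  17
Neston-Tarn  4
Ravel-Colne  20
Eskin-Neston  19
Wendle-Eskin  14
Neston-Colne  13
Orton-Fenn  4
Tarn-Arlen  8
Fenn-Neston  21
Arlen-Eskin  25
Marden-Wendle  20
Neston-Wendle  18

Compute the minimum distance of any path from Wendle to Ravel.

30 mi

Enumerating some paths:
Wendle–Neston–Tarn–Arlen–Ravel: 18+4+8+8 = 38
Wendle–Orton–Arlen–Ravel: 10+12+8 = 30
The minimum is 30 mi via Wendle–Orton–Arlen–Ravel.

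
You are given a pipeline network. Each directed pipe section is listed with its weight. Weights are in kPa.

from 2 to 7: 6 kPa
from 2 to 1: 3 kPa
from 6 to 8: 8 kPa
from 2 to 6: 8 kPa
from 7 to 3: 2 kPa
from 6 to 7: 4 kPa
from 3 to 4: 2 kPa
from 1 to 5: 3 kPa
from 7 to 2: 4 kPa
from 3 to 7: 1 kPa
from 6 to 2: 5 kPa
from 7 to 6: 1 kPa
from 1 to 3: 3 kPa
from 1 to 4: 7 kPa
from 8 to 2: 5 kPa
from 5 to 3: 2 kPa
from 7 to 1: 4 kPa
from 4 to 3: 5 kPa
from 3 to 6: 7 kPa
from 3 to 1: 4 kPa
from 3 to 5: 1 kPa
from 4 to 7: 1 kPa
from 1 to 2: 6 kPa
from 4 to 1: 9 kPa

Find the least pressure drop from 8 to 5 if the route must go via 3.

Shortest 8→3: 8 → 2 → 1 → 3 = 11
Shortest 3→5: 3 → 5 = 1
Total via 3: 11 + 1 = 12 kPa.

12 kPa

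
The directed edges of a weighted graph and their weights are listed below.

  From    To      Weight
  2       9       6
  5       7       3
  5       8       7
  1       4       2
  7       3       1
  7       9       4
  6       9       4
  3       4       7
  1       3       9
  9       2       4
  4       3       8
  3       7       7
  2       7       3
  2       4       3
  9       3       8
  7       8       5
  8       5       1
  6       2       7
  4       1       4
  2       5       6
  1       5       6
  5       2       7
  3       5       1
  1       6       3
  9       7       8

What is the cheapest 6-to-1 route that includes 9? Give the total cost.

Best 6 to 9: 6 → 9 costing 4
Shortest 9→1: 9 → 2 → 4 → 1 = 11
Total via 9: 4 + 11 = 15.

15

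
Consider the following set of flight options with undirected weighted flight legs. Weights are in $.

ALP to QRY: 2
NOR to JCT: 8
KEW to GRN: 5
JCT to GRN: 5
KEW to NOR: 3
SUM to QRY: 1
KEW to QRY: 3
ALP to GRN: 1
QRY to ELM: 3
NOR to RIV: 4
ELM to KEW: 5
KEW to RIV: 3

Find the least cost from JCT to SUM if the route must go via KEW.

$14

Best JCT to KEW: JCT → GRN → KEW costing 10
Best KEW to SUM: KEW → QRY → SUM costing 4
Total via KEW: 10 + 4 = $14.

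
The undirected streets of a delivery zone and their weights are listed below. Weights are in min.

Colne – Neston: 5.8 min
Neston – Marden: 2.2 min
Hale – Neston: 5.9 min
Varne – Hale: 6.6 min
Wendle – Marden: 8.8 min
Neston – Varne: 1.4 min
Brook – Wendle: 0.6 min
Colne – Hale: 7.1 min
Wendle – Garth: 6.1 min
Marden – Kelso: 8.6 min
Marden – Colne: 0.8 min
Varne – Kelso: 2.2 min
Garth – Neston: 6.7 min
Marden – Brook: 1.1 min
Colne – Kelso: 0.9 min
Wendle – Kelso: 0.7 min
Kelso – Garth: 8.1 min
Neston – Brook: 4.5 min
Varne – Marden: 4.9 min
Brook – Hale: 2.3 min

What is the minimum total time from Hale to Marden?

Enumerating some paths:
Hale - Brook - Marden: 2.3+1.1 = 3.4
Hale - Brook - Wendle - Kelso - Colne - Marden: 2.3+0.6+0.7+0.9+0.8 = 5.3
Cheapest is Hale - Brook - Marden at 3.4 min.

3.4 min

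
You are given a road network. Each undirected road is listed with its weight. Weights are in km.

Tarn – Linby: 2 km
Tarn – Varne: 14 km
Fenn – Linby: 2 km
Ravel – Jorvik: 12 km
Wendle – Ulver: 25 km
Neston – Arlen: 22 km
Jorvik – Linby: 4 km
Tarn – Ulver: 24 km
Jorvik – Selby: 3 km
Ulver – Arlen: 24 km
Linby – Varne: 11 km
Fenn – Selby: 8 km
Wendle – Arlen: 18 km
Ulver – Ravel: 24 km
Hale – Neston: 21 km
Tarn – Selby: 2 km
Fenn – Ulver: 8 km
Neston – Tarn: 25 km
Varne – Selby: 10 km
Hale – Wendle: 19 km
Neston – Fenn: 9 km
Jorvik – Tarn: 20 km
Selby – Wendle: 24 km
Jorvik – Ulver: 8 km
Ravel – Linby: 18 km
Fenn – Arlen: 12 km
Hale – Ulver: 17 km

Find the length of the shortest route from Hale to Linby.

Candidate routes:
Hale - Ulver - Jorvik - Selby - Tarn - Linby: 17+8+3+2+2 = 32
Hale - Neston - Fenn - Linby: 21+9+2 = 32
Hale - Ulver - Jorvik - Linby: 17+8+4 = 29
Hale - Ulver - Fenn - Linby: 17+8+2 = 27
The minimum is 27 km via Hale - Ulver - Fenn - Linby.

27 km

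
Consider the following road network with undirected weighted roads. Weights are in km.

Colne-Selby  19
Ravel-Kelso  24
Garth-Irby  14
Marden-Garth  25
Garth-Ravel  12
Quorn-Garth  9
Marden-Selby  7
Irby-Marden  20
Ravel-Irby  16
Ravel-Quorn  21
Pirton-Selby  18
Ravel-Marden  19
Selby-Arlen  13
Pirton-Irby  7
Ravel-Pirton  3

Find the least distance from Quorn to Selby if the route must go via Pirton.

42 km

Shortest Quorn→Pirton: Quorn → Ravel → Pirton = 24
Shortest Pirton→Selby: Pirton → Selby = 18
Total via Pirton: 24 + 18 = 42 km.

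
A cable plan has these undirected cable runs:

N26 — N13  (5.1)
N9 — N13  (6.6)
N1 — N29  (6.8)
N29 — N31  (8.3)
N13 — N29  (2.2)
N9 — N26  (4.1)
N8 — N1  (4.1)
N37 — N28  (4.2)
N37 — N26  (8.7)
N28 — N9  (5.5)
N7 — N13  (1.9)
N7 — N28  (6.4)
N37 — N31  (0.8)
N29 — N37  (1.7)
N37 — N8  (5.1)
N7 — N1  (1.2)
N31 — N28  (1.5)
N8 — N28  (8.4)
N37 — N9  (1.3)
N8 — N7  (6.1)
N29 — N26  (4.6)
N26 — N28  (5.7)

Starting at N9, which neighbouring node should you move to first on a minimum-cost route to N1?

N37

Enumerating some paths:
N9 → N13 → N7 → N1: 6.6+1.9+1.2 = 9.7
N9 → N37 → N29 → N13 → N7 → N1: 1.3+1.7+2.2+1.9+1.2 = 8.3
The minimum is 8.3 via N9 → N37 → N29 → N13 → N7 → N1.
So from N9 the first move is to N37.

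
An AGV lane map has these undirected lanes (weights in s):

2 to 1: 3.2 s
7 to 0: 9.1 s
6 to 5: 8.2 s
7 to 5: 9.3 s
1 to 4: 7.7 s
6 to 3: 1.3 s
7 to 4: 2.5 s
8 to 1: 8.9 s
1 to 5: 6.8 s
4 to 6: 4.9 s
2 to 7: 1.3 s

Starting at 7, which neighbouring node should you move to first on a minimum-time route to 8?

2

Candidate routes:
7–4–1–8: 2.5+7.7+8.9 = 19.1
7–2–1–8: 1.3+3.2+8.9 = 13.4
Cheapest is 7–2–1–8 at 13.4 s.
So from 7 the first move is to 2.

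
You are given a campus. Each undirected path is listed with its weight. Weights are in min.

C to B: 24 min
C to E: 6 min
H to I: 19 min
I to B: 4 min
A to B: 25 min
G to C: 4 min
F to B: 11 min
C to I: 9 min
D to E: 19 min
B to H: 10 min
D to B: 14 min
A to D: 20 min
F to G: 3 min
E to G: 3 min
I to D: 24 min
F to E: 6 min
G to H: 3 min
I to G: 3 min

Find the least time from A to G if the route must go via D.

41 min

Best A to D: A → D costing 20
Shortest D→G: D → B → I → G = 21
Total via D: 20 + 21 = 41 min.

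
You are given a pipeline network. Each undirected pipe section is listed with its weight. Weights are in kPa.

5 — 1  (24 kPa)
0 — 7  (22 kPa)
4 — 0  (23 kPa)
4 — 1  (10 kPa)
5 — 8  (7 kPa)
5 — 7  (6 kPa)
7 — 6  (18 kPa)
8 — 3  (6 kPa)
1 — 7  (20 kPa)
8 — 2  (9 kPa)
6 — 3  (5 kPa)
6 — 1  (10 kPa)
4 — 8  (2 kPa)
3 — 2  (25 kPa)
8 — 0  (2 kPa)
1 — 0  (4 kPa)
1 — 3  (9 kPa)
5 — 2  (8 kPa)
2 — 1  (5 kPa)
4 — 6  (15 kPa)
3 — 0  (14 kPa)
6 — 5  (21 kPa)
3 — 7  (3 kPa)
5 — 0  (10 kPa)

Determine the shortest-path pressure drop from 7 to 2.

Settle nodes by increasing distance from 7:
7: 0
3: 3  (via 7)
5: 6  (via 7)
6: 8  (via 3)
8: 9  (via 3)
0: 11  (via 8)
4: 11  (via 8)
1: 12  (via 3)
2: 14  (via 5)
Shortest route: 7 → 5 → 2 = 14 kPa.

14 kPa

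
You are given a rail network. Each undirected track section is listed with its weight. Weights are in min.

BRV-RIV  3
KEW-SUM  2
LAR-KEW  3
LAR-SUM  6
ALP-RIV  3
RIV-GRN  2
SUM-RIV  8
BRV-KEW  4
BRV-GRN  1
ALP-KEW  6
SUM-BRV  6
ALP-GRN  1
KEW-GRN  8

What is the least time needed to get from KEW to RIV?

Running Dijkstra from KEW:
KEW: 0
SUM: 2  (via KEW)
LAR: 3  (via KEW)
BRV: 4  (via KEW)
GRN: 5  (via BRV)
ALP: 6  (via KEW)
RIV: 7  (via BRV)
Shortest route: KEW → BRV → RIV = 7 min.

7 min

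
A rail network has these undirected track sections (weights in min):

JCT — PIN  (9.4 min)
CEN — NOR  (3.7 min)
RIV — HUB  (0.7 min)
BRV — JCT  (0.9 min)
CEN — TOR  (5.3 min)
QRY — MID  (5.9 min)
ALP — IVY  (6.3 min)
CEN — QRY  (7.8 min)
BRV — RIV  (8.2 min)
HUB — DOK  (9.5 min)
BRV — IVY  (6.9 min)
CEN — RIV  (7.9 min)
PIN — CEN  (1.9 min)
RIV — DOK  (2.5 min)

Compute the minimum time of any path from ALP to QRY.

Enumerating some paths:
ALP → IVY → BRV → RIV → CEN → QRY: 6.3+6.9+8.2+7.9+7.8 = 37.1
ALP → IVY → BRV → JCT → PIN → CEN → QRY: 6.3+6.9+0.9+9.4+1.9+7.8 = 33.2
The minimum is 33.2 min via ALP → IVY → BRV → JCT → PIN → CEN → QRY.

33.2 min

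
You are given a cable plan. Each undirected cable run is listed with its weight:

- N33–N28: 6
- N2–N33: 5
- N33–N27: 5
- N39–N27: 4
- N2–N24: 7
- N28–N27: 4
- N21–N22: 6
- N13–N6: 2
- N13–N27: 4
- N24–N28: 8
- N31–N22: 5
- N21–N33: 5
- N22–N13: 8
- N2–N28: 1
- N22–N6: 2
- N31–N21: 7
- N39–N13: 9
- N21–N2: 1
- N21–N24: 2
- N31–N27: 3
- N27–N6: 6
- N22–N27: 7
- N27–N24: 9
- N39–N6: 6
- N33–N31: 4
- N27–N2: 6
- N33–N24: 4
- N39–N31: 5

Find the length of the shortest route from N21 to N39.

10

Enumerating some paths:
N21 → N2 → N28 → N27 → N39: 1+1+4+4 = 10
N21 → N31 → N39: 7+5 = 12
N21 → N2 → N27 → N39: 1+6+4 = 11
N21 → N2 → N28 → N27 → N31 → N39: 1+1+4+3+5 = 14
Cheapest is N21 → N2 → N28 → N27 → N39 at 10.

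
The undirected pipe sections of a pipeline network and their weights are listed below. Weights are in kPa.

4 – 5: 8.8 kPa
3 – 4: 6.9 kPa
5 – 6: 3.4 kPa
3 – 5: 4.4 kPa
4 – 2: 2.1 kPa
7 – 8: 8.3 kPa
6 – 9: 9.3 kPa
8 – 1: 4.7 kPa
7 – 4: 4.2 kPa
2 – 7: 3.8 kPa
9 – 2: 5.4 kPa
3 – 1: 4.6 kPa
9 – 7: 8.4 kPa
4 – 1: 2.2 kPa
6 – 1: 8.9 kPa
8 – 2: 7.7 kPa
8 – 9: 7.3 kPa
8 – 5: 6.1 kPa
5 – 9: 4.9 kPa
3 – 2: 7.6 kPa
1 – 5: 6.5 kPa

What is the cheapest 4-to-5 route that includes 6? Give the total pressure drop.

Best 4 to 6: 4 → 1 → 6 costing 11.1
Shortest 6→5: 6 → 5 = 3.4
Total via 6: 11.1 + 3.4 = 14.5 kPa.

14.5 kPa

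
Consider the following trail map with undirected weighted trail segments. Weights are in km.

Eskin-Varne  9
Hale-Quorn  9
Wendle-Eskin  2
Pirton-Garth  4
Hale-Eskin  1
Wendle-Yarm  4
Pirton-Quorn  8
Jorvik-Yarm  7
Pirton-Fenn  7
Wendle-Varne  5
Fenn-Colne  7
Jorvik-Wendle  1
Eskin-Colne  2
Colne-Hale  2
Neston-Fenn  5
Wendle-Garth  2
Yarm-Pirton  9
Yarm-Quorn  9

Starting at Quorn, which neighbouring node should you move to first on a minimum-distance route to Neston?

Pirton

Compare a few routes:
Quorn–Pirton–Fenn–Neston: 8+7+5 = 20
Quorn–Hale–Colne–Fenn–Neston: 9+2+7+5 = 23
Cheapest is Quorn–Pirton–Fenn–Neston at 20 km.
So from Quorn the first move is to Pirton.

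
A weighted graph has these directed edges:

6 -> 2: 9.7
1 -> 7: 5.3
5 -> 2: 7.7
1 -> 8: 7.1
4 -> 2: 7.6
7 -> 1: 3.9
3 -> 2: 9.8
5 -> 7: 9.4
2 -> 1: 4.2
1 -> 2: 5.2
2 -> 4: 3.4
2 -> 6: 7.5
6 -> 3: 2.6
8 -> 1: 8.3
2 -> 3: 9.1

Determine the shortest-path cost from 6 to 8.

21

Candidate routes:
6 - 3 - 2 - 1 - 8: 2.6+9.8+4.2+7.1 = 23.7
6 - 2 - 1 - 8: 9.7+4.2+7.1 = 21
The minimum is 21 via 6 - 2 - 1 - 8.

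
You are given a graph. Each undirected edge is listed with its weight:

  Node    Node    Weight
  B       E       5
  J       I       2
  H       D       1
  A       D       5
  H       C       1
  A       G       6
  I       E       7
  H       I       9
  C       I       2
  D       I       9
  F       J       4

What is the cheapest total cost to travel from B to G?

Compare a few routes:
B–E–I–D–A–G: 5+7+9+5+6 = 32
B–E–I–C–H–D–A–G: 5+7+2+1+1+5+6 = 27
The minimum is 27 via B–E–I–C–H–D–A–G.

27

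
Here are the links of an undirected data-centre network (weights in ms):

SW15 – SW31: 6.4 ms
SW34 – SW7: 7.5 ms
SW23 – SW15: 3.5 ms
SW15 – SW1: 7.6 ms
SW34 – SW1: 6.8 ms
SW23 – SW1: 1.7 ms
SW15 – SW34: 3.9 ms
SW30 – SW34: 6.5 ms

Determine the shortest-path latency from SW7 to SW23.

Settle nodes by increasing distance from SW7:
SW7: 0
SW34: 7.5  (via SW7)
SW15: 11.4  (via SW34)
SW30: 14  (via SW34)
SW1: 14.3  (via SW34)
SW23: 14.9  (via SW15)
Shortest route: SW7 → SW34 → SW15 → SW23 = 14.9 ms.

14.9 ms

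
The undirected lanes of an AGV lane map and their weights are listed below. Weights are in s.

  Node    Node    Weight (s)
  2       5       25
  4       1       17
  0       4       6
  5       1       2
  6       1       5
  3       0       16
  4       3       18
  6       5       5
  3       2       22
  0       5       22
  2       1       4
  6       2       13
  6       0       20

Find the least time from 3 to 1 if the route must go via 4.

Shortest 3→4: 3 → 4 = 18
Shortest 4→1: 4 → 1 = 17
Total via 4: 18 + 17 = 35 s.

35 s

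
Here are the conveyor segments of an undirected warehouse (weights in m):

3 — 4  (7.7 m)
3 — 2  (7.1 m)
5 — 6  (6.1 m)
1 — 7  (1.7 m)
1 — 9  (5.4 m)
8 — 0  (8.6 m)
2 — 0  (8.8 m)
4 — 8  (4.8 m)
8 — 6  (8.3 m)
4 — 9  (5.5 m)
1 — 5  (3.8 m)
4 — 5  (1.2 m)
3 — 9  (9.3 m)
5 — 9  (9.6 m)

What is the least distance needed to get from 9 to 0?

18.9 m

Candidate routes:
9–5–4–8–0: 9.6+1.2+4.8+8.6 = 24.2
9–4–8–0: 5.5+4.8+8.6 = 18.9
9–1–5–4–8–0: 5.4+3.8+1.2+4.8+8.6 = 23.8
The minimum is 18.9 m via 9–4–8–0.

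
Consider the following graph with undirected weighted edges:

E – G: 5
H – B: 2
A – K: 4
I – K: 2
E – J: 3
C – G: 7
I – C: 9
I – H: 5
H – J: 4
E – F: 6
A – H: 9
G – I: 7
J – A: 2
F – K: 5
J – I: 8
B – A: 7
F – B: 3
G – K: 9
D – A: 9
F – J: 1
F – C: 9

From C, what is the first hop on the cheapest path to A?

Candidate routes:
C → F → J → A: 9+1+2 = 12
C → I → K → A: 9+2+4 = 15
C → G → E → J → A: 7+5+3+2 = 17
The minimum is 12 via C → F → J → A.
So from C the first move is to F.

F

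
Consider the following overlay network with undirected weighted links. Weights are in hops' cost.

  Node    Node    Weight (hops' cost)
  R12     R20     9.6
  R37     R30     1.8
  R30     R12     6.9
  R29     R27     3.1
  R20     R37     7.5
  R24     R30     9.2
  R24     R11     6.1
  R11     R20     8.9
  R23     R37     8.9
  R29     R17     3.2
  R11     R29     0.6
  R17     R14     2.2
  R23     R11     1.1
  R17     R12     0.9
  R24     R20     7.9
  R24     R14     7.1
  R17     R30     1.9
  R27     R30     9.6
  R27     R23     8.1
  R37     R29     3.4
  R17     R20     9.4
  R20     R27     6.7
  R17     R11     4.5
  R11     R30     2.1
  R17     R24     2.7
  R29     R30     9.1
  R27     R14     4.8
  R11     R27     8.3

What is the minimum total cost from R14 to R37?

Compare a few routes:
R14–R17–R29–R11–R30–R37: 2.2+3.2+0.6+2.1+1.8 = 9.9
R14–R17–R29–R37: 2.2+3.2+3.4 = 8.8
R14–R17–R30–R11–R29–R37: 2.2+1.9+2.1+0.6+3.4 = 10.2
R14–R17–R30–R37: 2.2+1.9+1.8 = 5.9
Cheapest is R14–R17–R30–R37 at 5.9 hops' cost.

5.9 hops' cost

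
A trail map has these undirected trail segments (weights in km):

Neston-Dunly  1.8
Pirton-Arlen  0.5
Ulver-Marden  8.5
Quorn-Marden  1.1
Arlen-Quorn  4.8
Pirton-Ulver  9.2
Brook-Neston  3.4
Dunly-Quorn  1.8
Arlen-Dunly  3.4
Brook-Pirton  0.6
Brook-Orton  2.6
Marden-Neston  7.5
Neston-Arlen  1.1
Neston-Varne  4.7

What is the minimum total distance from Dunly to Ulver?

Running Dijkstra from Dunly:
Dunly: 0
Quorn: 1.8  (via Dunly)
Neston: 1.8  (via Dunly)
Arlen: 2.9  (via Neston)
Marden: 2.9  (via Quorn)
Pirton: 3.4  (via Arlen)
Brook: 4  (via Pirton)
Varne: 6.5  (via Neston)
Orton: 6.6  (via Brook)
Ulver: 11.4  (via Marden)
Shortest route: Dunly–Quorn–Marden–Ulver = 11.4 km.

11.4 km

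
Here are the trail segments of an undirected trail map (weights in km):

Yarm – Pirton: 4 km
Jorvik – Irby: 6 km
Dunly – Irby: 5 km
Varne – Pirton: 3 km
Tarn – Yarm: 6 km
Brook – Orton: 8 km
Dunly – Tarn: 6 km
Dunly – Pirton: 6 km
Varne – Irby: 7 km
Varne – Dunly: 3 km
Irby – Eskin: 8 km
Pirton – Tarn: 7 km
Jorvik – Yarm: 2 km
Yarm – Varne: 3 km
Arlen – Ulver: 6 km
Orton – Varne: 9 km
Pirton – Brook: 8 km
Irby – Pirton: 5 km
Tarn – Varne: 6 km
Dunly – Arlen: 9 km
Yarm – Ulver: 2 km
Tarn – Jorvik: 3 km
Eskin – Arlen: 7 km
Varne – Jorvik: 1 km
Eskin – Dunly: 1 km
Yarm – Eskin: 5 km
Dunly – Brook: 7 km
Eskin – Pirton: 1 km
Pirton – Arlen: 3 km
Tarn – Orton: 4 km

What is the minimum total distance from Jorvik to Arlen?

7 km

Candidate routes:
Jorvik - Varne - Pirton - Arlen: 1+3+3 = 7
Jorvik - Varne - Dunly - Eskin - Pirton - Arlen: 1+3+1+1+3 = 9
The minimum is 7 km via Jorvik - Varne - Pirton - Arlen.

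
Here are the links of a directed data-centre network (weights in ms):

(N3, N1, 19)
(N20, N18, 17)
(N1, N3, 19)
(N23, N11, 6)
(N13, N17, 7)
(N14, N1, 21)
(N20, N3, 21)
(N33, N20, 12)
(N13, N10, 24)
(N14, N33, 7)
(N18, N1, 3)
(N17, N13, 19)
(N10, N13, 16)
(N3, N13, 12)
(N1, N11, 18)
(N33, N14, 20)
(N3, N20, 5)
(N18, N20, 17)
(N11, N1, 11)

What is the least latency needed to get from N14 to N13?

Candidate routes:
N14–N33–N20–N3–N13: 7+12+21+12 = 52
N14–N33–N20–N18–N1–N3–N13: 7+12+17+3+19+12 = 70
The minimum is 52 ms via N14–N33–N20–N3–N13.

52 ms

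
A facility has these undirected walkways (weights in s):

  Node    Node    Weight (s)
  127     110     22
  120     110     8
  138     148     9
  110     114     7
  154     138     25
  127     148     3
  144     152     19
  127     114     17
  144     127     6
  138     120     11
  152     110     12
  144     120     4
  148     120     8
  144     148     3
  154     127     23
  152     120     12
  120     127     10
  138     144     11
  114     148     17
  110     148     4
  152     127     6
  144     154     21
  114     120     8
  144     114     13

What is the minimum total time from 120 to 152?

12 s

Enumerating some paths:
120–152: 12 = 12
120–127–152: 10+6 = 16
120–144–127–152: 4+6+6 = 16
120–144–148–127–152: 4+3+3+6 = 16
Cheapest is 120–152 at 12 s.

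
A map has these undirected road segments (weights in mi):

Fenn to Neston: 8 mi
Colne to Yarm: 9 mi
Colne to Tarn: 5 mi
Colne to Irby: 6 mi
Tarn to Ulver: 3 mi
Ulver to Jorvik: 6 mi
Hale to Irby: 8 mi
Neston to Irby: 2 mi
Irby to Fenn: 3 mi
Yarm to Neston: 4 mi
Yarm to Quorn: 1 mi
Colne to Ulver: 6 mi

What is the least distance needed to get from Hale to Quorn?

15 mi

Settle nodes by increasing distance from Hale:
Hale: 0
Irby: 8  (via Hale)
Neston: 10  (via Irby)
Fenn: 11  (via Irby)
Yarm: 14  (via Neston)
Colne: 14  (via Irby)
Quorn: 15  (via Yarm)
Shortest route: Hale–Irby–Neston–Yarm–Quorn = 15 mi.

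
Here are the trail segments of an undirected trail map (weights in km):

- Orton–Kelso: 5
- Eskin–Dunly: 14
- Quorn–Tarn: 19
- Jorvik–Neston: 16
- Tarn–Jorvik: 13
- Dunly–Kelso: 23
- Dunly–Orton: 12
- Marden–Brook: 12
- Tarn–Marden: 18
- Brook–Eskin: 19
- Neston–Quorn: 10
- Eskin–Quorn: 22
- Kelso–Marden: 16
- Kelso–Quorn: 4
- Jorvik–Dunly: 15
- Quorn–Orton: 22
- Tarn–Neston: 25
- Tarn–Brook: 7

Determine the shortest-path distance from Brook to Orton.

33 km

Candidate routes:
Brook → Tarn → Quorn → Kelso → Orton: 7+19+4+5 = 35
Brook → Eskin → Dunly → Orton: 19+14+12 = 45
Brook → Marden → Kelso → Orton: 12+16+5 = 33
Cheapest is Brook → Marden → Kelso → Orton at 33 km.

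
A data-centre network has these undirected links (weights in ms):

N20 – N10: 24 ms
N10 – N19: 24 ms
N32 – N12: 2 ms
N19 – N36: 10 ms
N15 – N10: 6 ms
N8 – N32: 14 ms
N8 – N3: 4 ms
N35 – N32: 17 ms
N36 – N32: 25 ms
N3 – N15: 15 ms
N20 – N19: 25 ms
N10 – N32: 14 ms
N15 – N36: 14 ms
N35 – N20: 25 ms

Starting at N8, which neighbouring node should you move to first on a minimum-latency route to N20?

Candidate routes:
N8 → N32 → N10 → N20: 14+14+24 = 52
N8 → N3 → N15 → N10 → N20: 4+15+6+24 = 49
The minimum is 49 ms via N8 → N3 → N15 → N10 → N20.
So from N8 the first move is to N3.

N3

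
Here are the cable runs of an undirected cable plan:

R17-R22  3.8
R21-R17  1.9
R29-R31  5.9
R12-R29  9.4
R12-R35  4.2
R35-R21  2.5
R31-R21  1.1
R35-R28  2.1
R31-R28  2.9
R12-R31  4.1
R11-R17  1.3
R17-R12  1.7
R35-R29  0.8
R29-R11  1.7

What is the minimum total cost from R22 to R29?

6.8

Compare a few routes:
R22 → R17 → R21 → R35 → R29: 3.8+1.9+2.5+0.8 = 9
R22 → R17 → R12 → R35 → R29: 3.8+1.7+4.2+0.8 = 10.5
R22 → R17 → R21 → R31 → R28 → R35 → R29: 3.8+1.9+1.1+2.9+2.1+0.8 = 12.6
R22 → R17 → R11 → R29: 3.8+1.3+1.7 = 6.8
Cheapest is R22 → R17 → R11 → R29 at 6.8.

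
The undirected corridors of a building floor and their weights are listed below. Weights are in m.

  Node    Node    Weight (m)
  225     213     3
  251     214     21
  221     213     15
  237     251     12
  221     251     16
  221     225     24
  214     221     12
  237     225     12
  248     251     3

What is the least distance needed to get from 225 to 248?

Shortest distances from 225:
225: 0
213: 3  (via 225)
237: 12  (via 225)
221: 18  (via 213)
251: 24  (via 237)
248: 27  (via 251)
Shortest route: 225–237–251–248 = 27 m.

27 m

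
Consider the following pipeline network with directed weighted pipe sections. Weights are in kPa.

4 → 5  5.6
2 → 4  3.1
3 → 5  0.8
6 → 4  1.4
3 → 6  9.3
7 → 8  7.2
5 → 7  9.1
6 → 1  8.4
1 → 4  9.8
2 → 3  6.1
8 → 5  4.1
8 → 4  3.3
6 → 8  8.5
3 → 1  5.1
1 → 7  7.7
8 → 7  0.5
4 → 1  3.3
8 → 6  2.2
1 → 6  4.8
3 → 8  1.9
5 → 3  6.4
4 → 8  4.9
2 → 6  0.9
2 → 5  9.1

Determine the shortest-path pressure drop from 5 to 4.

Settle nodes by increasing distance from 5:
5: 0
3: 6.4  (via 5)
8: 8.3  (via 3)
7: 8.8  (via 8)
6: 10.5  (via 8)
1: 11.5  (via 3)
4: 11.6  (via 8)
Shortest route: 5–3–8–4 = 11.6 kPa.

11.6 kPa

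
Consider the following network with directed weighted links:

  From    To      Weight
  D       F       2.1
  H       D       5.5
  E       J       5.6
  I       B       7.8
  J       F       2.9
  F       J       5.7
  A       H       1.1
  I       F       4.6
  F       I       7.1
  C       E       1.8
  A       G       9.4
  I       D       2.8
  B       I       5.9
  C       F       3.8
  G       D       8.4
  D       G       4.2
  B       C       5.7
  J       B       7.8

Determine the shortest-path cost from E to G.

Enumerating some paths:
E–J–B–I–D–G: 5.6+7.8+5.9+2.8+4.2 = 26.3
E–J–F–I–D–G: 5.6+2.9+7.1+2.8+4.2 = 22.6
The minimum is 22.6 via E–J–F–I–D–G.

22.6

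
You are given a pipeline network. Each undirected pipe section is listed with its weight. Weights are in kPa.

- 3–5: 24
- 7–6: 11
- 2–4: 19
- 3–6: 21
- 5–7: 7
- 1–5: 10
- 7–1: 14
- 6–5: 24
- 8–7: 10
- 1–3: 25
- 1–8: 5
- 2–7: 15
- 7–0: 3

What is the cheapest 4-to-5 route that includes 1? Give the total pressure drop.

58 kPa

Shortest 4→1: 4–2–7–1 = 48
Best 1 to 5: 1–5 costing 10
Total via 1: 48 + 10 = 58 kPa.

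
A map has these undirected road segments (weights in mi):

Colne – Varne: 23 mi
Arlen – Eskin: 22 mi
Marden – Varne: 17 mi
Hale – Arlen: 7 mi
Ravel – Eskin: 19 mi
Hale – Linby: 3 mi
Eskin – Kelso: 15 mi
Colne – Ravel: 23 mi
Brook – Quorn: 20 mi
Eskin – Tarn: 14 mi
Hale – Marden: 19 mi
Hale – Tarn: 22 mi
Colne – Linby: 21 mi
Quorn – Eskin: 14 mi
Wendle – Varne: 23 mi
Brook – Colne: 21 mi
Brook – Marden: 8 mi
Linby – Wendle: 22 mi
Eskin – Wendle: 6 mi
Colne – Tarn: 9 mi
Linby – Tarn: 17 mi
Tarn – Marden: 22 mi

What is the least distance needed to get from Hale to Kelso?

44 mi

Candidate routes:
Hale–Arlen–Eskin–Kelso: 7+22+15 = 44
Hale–Linby–Tarn–Eskin–Kelso: 3+17+14+15 = 49
Hale–Tarn–Eskin–Kelso: 22+14+15 = 51
Hale–Linby–Wendle–Eskin–Kelso: 3+22+6+15 = 46
Cheapest is Hale–Arlen–Eskin–Kelso at 44 mi.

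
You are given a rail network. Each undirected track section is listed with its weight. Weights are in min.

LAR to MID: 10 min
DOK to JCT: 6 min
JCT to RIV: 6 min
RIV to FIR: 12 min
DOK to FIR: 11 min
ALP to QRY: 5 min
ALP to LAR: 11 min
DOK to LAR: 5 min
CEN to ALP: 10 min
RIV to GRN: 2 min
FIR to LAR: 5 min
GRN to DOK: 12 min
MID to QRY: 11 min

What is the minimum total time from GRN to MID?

27 min

Enumerating some paths:
GRN - DOK - LAR - MID: 12+5+10 = 27
GRN - RIV - JCT - DOK - LAR - MID: 2+6+6+5+10 = 29
The minimum is 27 min via GRN - DOK - LAR - MID.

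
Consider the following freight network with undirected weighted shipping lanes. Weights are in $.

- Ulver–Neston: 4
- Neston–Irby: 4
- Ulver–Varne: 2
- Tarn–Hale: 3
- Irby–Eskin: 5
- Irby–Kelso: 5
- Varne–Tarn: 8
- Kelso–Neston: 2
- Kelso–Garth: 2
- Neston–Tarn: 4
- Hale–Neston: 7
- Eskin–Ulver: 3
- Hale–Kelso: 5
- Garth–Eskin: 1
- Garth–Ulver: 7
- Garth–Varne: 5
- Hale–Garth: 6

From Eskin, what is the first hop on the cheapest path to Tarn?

Candidate routes:
Eskin–Garth–Kelso–Hale–Tarn: 1+2+5+3 = 11
Eskin–Ulver–Neston–Tarn: 3+4+4 = 11
Eskin–Garth–Hale–Tarn: 1+6+3 = 10
Eskin–Garth–Kelso–Neston–Tarn: 1+2+2+4 = 9
Cheapest is Eskin–Garth–Kelso–Neston–Tarn at $9.
So from Eskin the first move is to Garth.

Garth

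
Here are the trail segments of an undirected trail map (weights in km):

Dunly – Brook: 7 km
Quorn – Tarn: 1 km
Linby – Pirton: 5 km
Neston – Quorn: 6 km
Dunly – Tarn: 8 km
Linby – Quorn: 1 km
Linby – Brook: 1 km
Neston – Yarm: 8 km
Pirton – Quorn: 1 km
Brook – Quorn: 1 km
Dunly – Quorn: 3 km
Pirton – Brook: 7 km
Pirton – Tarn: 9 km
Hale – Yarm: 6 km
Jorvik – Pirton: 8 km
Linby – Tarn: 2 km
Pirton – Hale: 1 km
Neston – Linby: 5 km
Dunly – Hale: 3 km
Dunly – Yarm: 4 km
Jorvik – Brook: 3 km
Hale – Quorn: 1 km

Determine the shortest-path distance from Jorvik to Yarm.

11 km

Candidate routes:
Jorvik–Brook–Quorn–Hale–Dunly–Yarm: 3+1+1+3+4 = 12
Jorvik–Brook–Quorn–Pirton–Hale–Yarm: 3+1+1+1+6 = 12
Jorvik–Brook–Quorn–Hale–Yarm: 3+1+1+6 = 11
Jorvik–Brook–Linby–Quorn–Hale–Yarm: 3+1+1+1+6 = 12
Cheapest is Jorvik–Brook–Quorn–Hale–Yarm at 11 km.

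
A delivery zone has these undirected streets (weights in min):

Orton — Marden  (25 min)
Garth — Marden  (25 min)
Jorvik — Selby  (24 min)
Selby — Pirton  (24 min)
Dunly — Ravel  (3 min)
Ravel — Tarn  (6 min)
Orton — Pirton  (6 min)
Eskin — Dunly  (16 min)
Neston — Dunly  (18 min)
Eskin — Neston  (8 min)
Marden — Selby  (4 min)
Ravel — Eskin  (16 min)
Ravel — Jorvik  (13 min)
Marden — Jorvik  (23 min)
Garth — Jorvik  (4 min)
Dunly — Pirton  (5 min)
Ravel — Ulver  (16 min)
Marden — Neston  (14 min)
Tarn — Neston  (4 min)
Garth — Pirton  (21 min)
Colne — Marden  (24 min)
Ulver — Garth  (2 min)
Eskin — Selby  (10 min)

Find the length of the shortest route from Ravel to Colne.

48 min

Settle nodes by increasing distance from Ravel:
Ravel: 0
Dunly: 3  (via Ravel)
Tarn: 6  (via Ravel)
Pirton: 8  (via Dunly)
Neston: 10  (via Tarn)
Jorvik: 13  (via Ravel)
Orton: 14  (via Pirton)
Ulver: 16  (via Ravel)
Eskin: 16  (via Ravel)
Garth: 17  (via Jorvik)
Marden: 24  (via Neston)
Selby: 26  (via Eskin)
Colne: 48  (via Marden)
Shortest route: Ravel → Tarn → Neston → Marden → Colne = 48 min.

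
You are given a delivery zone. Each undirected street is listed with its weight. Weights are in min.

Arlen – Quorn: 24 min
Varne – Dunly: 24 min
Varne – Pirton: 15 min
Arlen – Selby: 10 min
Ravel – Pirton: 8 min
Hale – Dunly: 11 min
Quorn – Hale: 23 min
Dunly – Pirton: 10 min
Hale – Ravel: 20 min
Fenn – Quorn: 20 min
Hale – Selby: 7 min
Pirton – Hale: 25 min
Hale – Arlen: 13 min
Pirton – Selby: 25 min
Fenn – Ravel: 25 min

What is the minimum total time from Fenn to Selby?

Shortest distances from Fenn:
Fenn: 0
Quorn: 20  (via Fenn)
Ravel: 25  (via Fenn)
Pirton: 33  (via Ravel)
Hale: 43  (via Quorn)
Dunly: 43  (via Pirton)
Arlen: 44  (via Quorn)
Varne: 48  (via Pirton)
Selby: 50  (via Hale)
Shortest route: Fenn–Quorn–Hale–Selby = 50 min.

50 min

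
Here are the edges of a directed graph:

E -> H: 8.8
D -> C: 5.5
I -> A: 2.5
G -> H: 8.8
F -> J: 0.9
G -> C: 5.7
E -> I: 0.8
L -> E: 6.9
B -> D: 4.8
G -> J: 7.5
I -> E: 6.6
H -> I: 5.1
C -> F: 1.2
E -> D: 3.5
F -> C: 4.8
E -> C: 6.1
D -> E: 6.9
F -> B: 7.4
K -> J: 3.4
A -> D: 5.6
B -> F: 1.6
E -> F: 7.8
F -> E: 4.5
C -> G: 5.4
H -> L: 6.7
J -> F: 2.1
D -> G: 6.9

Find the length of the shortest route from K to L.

25.5

Enumerating some paths:
K → J → F → E → C → G → H → L: 3.4+2.1+4.5+6.1+5.4+8.8+6.7 = 37
K → J → F → C → G → H → L: 3.4+2.1+4.8+5.4+8.8+6.7 = 31.2
K → J → F → E → D → G → H → L: 3.4+2.1+4.5+3.5+6.9+8.8+6.7 = 35.9
K → J → F → E → H → L: 3.4+2.1+4.5+8.8+6.7 = 25.5
Cheapest is K → J → F → E → H → L at 25.5.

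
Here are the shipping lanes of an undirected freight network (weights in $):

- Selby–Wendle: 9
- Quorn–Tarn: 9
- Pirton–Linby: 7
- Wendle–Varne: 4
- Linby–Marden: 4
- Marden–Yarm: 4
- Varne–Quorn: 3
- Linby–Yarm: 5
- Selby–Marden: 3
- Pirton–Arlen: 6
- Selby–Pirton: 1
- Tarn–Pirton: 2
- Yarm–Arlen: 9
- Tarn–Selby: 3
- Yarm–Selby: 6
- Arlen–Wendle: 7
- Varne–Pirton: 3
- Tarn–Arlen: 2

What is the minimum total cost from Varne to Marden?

Compare a few routes:
Varne - Pirton - Selby - Marden: 3+1+3 = 7
Varne - Pirton - Selby - Yarm - Marden: 3+1+6+4 = 14
Varne - Pirton - Tarn - Selby - Marden: 3+2+3+3 = 11
Varne - Pirton - Linby - Marden: 3+7+4 = 14
Cheapest is Varne - Pirton - Selby - Marden at $7.

$7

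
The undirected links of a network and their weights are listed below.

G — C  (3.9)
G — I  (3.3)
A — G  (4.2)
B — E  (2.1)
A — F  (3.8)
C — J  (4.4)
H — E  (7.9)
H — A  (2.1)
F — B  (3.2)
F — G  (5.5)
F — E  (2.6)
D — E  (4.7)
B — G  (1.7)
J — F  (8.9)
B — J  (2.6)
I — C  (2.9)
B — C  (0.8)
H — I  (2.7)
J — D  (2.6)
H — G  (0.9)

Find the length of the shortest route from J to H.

5.2

Enumerating some paths:
J–B–G–H: 2.6+1.7+0.9 = 5.2
J–C–B–G–H: 4.4+0.8+1.7+0.9 = 7.8
Cheapest is J–B–G–H at 5.2.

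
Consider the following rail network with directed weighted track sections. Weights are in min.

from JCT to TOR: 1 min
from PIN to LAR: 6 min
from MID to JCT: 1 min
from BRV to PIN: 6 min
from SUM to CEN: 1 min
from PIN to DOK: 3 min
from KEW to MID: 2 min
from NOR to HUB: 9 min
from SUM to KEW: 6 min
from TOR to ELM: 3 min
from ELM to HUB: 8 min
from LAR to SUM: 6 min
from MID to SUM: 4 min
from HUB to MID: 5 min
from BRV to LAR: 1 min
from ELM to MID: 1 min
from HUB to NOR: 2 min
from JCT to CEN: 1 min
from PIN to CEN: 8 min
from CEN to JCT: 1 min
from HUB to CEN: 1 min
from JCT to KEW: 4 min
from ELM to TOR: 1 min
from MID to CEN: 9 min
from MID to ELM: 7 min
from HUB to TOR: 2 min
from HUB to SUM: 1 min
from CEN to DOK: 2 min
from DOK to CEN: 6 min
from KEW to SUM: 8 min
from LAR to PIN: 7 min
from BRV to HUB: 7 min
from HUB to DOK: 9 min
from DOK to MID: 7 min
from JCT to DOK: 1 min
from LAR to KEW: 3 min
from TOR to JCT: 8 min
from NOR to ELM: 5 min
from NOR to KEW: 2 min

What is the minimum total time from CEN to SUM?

Running Dijkstra from CEN:
CEN: 0
JCT: 1  (via CEN)
TOR: 2  (via JCT)
DOK: 2  (via CEN)
ELM: 5  (via TOR)
KEW: 5  (via JCT)
MID: 6  (via ELM)
SUM: 10  (via MID)
Shortest route: CEN → JCT → TOR → ELM → MID → SUM = 10 min.

10 min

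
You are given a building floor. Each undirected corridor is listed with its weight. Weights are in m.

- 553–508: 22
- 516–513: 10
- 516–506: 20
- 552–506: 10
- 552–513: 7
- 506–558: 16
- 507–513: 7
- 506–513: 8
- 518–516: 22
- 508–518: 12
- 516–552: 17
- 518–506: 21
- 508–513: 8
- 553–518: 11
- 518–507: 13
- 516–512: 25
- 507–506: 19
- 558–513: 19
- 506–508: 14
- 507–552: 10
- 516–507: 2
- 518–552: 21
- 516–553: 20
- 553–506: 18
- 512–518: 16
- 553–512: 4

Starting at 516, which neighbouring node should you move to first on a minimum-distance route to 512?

Candidate routes:
516 → 553 → 512: 20+4 = 24
516 → 507 → 518 → 553 → 512: 2+13+11+4 = 30
516 → 512: 25 = 25
Cheapest is 516 → 553 → 512 at 24 m.
So from 516 the first move is to 553.

553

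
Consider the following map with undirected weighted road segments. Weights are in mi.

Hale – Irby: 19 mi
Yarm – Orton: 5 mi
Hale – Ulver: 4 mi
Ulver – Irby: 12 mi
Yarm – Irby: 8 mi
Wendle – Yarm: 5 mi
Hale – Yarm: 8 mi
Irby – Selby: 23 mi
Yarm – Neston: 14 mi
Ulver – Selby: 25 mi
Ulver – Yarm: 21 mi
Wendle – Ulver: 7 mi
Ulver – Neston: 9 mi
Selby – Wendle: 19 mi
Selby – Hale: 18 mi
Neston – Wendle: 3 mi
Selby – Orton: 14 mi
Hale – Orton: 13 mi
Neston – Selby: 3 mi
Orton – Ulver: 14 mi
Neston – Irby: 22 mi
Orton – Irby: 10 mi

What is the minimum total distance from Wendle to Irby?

Enumerating some paths:
Wendle → Ulver → Irby: 7+12 = 19
Wendle → Yarm → Irby: 5+8 = 13
The minimum is 13 mi via Wendle → Yarm → Irby.

13 mi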